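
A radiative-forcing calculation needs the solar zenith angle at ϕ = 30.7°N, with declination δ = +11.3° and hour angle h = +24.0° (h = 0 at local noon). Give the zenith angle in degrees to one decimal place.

cos θ_z = sin ϕ sin δ + cos ϕ cos δ cos h = 0.100039 + 0.770287 = 0.870326.
θ_z = arccos(0.870326) = 29.5°.

θ_z = 29.5°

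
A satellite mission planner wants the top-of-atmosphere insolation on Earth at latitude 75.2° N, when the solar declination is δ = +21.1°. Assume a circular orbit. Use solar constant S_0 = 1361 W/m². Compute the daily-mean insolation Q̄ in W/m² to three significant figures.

Q̄ ≈ 474 W/m²

cos h₀ = −tan(+75.2°) tan(+21.100°) = -1.4605 ≤ −1 ⇒ polar day, h₀ = π.
Bracket: h₀ sin ϕ sin δ + cos ϕ cos δ sin h₀ = 3.1416×0.96682×0.36000 + 0.25545×0.93295×0.00000 = 1.093450 + 0.000000 = 1.093450.
Q̄ = (S_0/π) × [bracket] = (1361/π) × 1.093450 = 473.7 W/m².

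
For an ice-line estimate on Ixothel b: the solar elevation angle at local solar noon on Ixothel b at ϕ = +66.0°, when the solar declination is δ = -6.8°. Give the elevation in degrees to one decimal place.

17.2°

At local noon the hour angle is zero, so the zenith angle equals |ϕ − δ| = |+66.0° − (-6.800°)| = 72.800°.
Elevation = 90° − 72.800° = 17.2°.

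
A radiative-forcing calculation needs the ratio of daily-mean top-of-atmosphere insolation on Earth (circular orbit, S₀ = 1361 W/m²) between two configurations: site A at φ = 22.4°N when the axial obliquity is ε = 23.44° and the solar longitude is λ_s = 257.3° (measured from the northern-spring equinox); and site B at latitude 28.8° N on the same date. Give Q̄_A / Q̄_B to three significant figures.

— Configuration A (φ=+22.4°):
Solar declination: sin δ = sin ε · sin λ_s = sin 23.44° × sin 257.3° = -0.38806, so δ = -22.834°.
cos H₀ = −tan(+22.4°) tan(-22.834°) = 0.1735, H₀ = 1.3964 rad.
Bracket: H₀ sin φ sin δ + cos φ cos δ sin H₀ = 1.3964×0.38107×-0.38806 + 0.92455×0.92164×0.98483 = -0.206497 + 0.839176 = 0.632679.
Q̄ = (S₀/π) × [bracket] = (1361/π) × 0.632679 = 274.09 W/m².
— Configuration B (φ=+28.8°):
cos H₀ = −tan(+28.8°) tan(-22.834°) = 0.2315, H₀ = 1.3372 rad.
Bracket: H₀ sin φ sin δ + cos φ cos δ sin H₀ = 1.3372×0.48175×-0.38806 + 0.87631×0.92164×0.97284 = -0.249987 + 0.785707 = 0.535720.
Q̄ = (S₀/π) × [bracket] = (1361/π) × 0.535720 = 232.08 W/m².
Ratio Q̄_A / Q̄_B = 274.09 / 232.08 = 1.181.

Q̄_A / Q̄_B ≈ 1.18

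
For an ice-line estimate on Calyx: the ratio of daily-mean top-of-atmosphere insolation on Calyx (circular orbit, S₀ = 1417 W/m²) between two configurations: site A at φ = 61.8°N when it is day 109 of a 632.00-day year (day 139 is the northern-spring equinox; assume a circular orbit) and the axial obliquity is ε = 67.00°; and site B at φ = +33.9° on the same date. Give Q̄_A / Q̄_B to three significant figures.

Q̄_A / Q̄_B ≈ 0.251

— Configuration A (φ=+61.8°):
Solar longitude: λ_s = 360° × (109 − 139)/632.00 = -17.089°, i.e. -17.089° + 360° = 342.911°.
sin δ = sin 67.00° × sin 342.911° = -0.27049, so δ = -15.693°.
cos H₀ = −tan(+61.8°) tan(-15.693°) = 0.5240, H₀ = 1.0193 rad.
Bracket: H₀ sin φ sin δ + cos φ cos δ sin H₀ = 1.0193×0.88130×-0.27049 + 0.47255×0.96272×0.85172 = -0.242984 + 0.387476 = 0.144492.
Q̄ = (S₀/π) × [bracket] = (1417/π) × 0.144492 = 65.172 W/m².
— Configuration B (φ=+33.9°):
cos H₀ = −tan(+33.9°) tan(-15.693°) = 0.1888, H₀ = 1.3809 rad.
Bracket: H₀ sin φ sin δ + cos φ cos δ sin H₀ = 1.3809×0.55775×-0.27049 + 0.83001×0.96272×0.98202 = -0.208331 + 0.784700 = 0.576369.
Q̄ = (S₀/π) × [bracket] = (1417/π) × 0.576369 = 259.97 W/m².
Ratio Q̄_A / Q̄_B = 65.172 / 259.97 = 0.2507.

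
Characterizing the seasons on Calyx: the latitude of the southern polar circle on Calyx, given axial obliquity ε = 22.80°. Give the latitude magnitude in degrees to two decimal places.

67.20°

The polar circle is the lowest latitude that experiences at least one full rotation of continuous darkness at the northern-summer solstice; it lies at |φ| = 90° − ε = 90° − 22.80° = 67.20°.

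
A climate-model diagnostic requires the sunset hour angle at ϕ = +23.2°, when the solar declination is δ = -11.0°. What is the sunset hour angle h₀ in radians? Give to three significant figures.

h₀ = 1.49 rad

cos h₀ = −tan ϕ · tan δ = −tan(+23.2°) × tan(-11.000°) = 0.0833, so h₀ = 1.4874 rad = 85.22°.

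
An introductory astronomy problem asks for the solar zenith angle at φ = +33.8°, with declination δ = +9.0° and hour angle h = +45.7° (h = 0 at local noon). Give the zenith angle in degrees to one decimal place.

cos θ_z = sin φ sin δ + cos φ cos δ cos h = 0.087024 + 0.573227 = 0.660251.
θ_z = arccos(0.660251) = 48.7°.

θ_z = 48.7°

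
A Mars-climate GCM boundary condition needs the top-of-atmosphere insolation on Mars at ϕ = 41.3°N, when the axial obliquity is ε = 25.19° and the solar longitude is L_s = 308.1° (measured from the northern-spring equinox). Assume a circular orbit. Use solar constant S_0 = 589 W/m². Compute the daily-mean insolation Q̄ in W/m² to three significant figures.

Q̄ ≈ 74.1 W/m²

Solar declination: sin δ = sin ε · sin L_s = sin 25.19° × sin 308.1° = -0.33494, so δ = -19.569°.
cos h₀ = −tan(+41.3°) tan(-19.569°) = 0.3123, h₀ = 1.2532 rad.
Bracket: h₀ sin ϕ sin δ + cos ϕ cos δ sin h₀ = 1.2532×0.66000×-0.33494 + 0.75126×0.94224×0.94999 = -0.277033 + 0.672467 = 0.395434.
Q̄ = (S_0/π) × [bracket] = (589/π) × 0.395434 = 74.14 W/m².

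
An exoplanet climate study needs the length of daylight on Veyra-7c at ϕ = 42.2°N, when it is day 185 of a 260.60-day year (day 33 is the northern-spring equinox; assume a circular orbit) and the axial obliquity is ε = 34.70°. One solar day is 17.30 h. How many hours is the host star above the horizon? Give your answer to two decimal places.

7.15 h

Solar longitude: L_s = 360° × (185 − 33)/260.60 = 209.977°.
sin δ = sin 34.70° × sin 209.977° = -0.28444, so δ = -16.525°.
cos h₀ = −tan ϕ · tan δ = −tan(+42.2°) × tan(-16.525°) = 0.2690, so h₀ = 1.2984 rad = 74.39°.
Daylight = 2h₀/(2π) × 17.30 h = (1.2984/π) × 17.30 = 7.15 h.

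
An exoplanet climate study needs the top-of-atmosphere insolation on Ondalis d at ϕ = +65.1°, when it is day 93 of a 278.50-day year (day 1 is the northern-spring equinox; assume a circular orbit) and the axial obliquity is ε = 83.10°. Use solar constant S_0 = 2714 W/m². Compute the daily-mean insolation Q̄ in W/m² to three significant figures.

Q̄ ≈ 2.14e+03 W/m²

Solar longitude: L_s = 360° × (93 − 1)/278.50 = 118.923°.
sin δ = sin 83.10° × sin 118.923° = 0.86893, so δ = +60.335°.
cos h₀ = −tan(+65.1°) tan(+60.335°) = -3.7823 ≤ −1 ⇒ polar day, h₀ = π.
Bracket: h₀ sin ϕ sin δ + cos ϕ cos δ sin h₀ = 3.1416×0.90704×0.86893 + 0.42104×0.49493×0.00000 = 2.476065 + 0.000000 = 2.476065.
Q̄ = (S_0/π) × [bracket] = (2714/π) × 2.476065 = 2139 W/m².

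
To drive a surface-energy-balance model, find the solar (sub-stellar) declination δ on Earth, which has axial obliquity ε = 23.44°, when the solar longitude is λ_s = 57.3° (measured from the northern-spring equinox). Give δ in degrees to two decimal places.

δ = +19.56°

sin δ = sin ε · sin λ_s = sin 23.44° × sin 57.3° = 0.334743.
δ = arcsin(0.334743) = +19.56°.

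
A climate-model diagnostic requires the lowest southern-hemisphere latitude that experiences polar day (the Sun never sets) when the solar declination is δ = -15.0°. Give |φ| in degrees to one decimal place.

|φ| = 75.0°

Polar day requires cos H₀ = −tan φ tan δ ≤ −1, i.e. tan φ tan δ ≥ 1.
The boundary is |tan φ| · |tan δ| = 1, so |φ| = 90° − |δ| = 90° − 15.0° = 75.0° in the southern hemisphere.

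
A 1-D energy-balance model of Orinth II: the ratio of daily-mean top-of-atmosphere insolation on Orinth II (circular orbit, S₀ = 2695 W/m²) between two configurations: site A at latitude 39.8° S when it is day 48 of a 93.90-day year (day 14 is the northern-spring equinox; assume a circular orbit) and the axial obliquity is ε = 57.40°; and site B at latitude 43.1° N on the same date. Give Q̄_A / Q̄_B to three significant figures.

Q̄_A / Q̄_B ≈ 0.0655

— Configuration A (φ=-39.8°):
Solar longitude: λ_s = 360° × (48 − 14)/93.90 = 130.351°.
sin δ = sin 57.40° × sin 130.351° = 0.64202, so δ = +39.943°.
cos H₀ = −tan(-39.8°) tan(+39.943°) = 0.6977, H₀ = 0.7986 rad.
Bracket: H₀ sin φ sin δ + cos φ cos δ sin H₀ = 0.7986×-0.64011×0.64202 + 0.76828×0.76669×0.71640 = -0.328195 + 0.421983 = 0.093788.
Q̄ = (S₀/π) × [bracket] = (2695/π) × 0.093788 = 80.456 W/m².
— Configuration B (φ=+43.1°):
cos H₀ = −tan(+43.1°) tan(+39.943°) = -0.7836, H₀ = 2.4713 rad.
Bracket: H₀ sin φ sin δ + cos φ cos δ sin H₀ = 2.4713×0.68327×0.64202 + 0.73016×0.76669×0.62123 = 1.084093 + 0.347769 = 1.431862.
Q̄ = (S₀/π) × [bracket] = (2695/π) × 1.431862 = 1228.3 W/m².
Ratio Q̄_A / Q̄_B = 80.456 / 1228.3 = 0.06550.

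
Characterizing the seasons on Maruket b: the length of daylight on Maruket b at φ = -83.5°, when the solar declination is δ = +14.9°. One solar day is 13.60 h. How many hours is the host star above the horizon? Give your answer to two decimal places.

cos H₀ = −tan φ · tan δ = 2.3353 ≥ 1, so the host star never rises (polar night) and H₀ = 0.
Daylight = 2H₀/(2π) × 13.60 h = (0.0000/π) × 13.60 = 0.00 h.

0.00 h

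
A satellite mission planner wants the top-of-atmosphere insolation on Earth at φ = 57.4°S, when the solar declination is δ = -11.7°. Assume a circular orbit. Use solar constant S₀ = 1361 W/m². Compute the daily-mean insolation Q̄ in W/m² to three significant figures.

Q̄ ≈ 357 W/m²

cos H₀ = −tan(-57.4°) tan(-11.700°) = -0.3238, H₀ = 1.9006 rad.
Bracket: H₀ sin φ sin δ + cos φ cos δ sin H₀ = 1.9006×-0.84245×-0.20279 + 0.53877×0.97922×0.94612 = 0.324699 + 0.499149 = 0.823848.
Q̄ = (S₀/π) × [bracket] = (1361/π) × 0.823848 = 356.9 W/m².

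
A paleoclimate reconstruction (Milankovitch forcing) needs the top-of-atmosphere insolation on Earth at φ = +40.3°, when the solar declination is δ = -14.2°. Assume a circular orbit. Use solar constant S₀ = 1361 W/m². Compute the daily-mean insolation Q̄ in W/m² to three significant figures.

cos H₀ = −tan(+40.3°) tan(-14.200°) = 0.2146, H₀ = 1.3545 rad.
Bracket: H₀ sin φ sin δ + cos φ cos δ sin H₀ = 1.3545×0.64679×-0.24531 + 0.76267×0.96945×0.97670 = -0.214910 + 0.722143 = 0.507233.
Q̄ = (S₀/π) × [bracket] = (1361/π) × 0.507233 = 219.7 W/m².

Q̄ ≈ 220 W/m²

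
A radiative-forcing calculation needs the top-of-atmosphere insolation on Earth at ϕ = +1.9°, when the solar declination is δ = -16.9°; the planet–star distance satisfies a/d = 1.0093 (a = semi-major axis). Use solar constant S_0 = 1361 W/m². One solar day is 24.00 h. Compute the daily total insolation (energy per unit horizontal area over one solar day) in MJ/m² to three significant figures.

cos h₀ = −tan(+1.9°) tan(-16.900°) = 0.0101, h₀ = 1.5607 rad.
Bracket: h₀ sin ϕ sin δ + cos ϕ cos δ sin h₀ = 1.5607×0.03316×-0.29070 + 0.99945×0.95681×0.99995 = -0.015045 + 0.956236 = 0.941191.
Inverse-square distance factor (a/d)² = 1.0093² = 1.018686.
Q̄ = (S_0/π) × 1.018686 × [bracket] = (1361/π) × 1.018686 × 0.941191 = 415.36 W/m².
Daily total = Q̄ × 24.00 h × 3600 s/h = 415.36 × 24.00 × 3600 / 10⁶ = 35.89 MJ/m².

35.9 MJ/m²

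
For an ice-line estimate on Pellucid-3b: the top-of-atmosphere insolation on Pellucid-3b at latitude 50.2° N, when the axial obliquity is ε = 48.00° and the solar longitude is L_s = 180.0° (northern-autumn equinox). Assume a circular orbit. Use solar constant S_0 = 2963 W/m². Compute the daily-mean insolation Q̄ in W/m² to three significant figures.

Solar declination: sin δ = sin ε · sin L_s = sin 48.00° × sin 180.0° = 0.00000, so δ = +0.000°.
cos h₀ = −tan(+50.2°) tan(+0.000°) = -0.0000, h₀ = 1.5708 rad.
Bracket: h₀ sin ϕ sin δ + cos ϕ cos δ sin h₀ = 1.5708×0.76828×0.00000 + 0.64011×1.00000×1.00000 = 0.000000 + 0.640110 = 0.640110.
Q̄ = (S_0/π) × [bracket] = (2963/π) × 0.640110 = 603.7 W/m².

Q̄ ≈ 604 W/m²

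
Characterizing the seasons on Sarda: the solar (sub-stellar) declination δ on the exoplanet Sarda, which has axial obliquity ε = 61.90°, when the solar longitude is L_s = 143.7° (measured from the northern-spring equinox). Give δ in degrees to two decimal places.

δ = +31.48°

sin δ = sin ε · sin L_s = sin 61.90° × sin 143.7° = 0.522231.
δ = arcsin(0.522231) = +31.48°.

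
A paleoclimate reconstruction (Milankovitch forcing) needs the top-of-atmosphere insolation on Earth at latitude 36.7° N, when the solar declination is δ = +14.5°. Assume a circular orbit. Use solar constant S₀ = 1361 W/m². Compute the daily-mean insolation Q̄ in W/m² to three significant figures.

cos H₀ = −tan(+36.7°) tan(+14.500°) = -0.1928, H₀ = 1.7648 rad.
Bracket: H₀ sin φ sin δ + cos φ cos δ sin H₀ = 1.7648×0.59763×0.25038 + 0.80178×0.96815×0.98124 = 0.264075 + 0.761681 = 1.025756.
Q̄ = (S₀/π) × [bracket] = (1361/π) × 1.025756 = 444.4 W/m².

Q̄ ≈ 444 W/m²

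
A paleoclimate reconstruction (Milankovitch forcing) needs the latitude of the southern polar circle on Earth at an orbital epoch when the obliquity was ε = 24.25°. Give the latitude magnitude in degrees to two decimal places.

65.75°

The polar circle is the lowest latitude that experiences at least one full rotation of continuous darkness at the northern-summer solstice; it lies at |φ| = 90° − ε = 90° − 24.25° = 65.75°.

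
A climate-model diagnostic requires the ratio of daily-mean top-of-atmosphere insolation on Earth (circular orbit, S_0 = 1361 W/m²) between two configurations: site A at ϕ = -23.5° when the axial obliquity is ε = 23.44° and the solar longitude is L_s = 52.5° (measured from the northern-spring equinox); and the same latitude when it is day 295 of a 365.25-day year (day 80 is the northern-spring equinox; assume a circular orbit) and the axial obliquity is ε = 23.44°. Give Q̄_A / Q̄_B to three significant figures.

Q̄_A / Q̄_B ≈ 0.660

— Configuration A (ϕ=-23.5°):
Solar declination: sin δ = sin ε · sin L_s = sin 23.44° × sin 52.5° = 0.31559, so δ = +18.396°.
cos h₀ = −tan(-23.5°) tan(+18.396°) = 0.1446, h₀ = 1.4257 rad.
Bracket: h₀ sin ϕ sin δ + cos ϕ cos δ sin h₀ = 1.4257×-0.39875×0.31559 + 0.91706×0.94890×0.98949 = -0.179412 + 0.861052 = 0.681640.
Q̄ = (S_0/π) × [bracket] = (1361/π) × 0.681640 = 295.30 W/m².
— Configuration B (ϕ=-23.5°):
Solar longitude: L_s = 360° × (295 − 80)/365.25 = 211.910°.
sin δ = sin 23.44° × sin 211.910° = -0.21026, so δ = -12.138°.
cos h₀ = −tan(-23.5°) tan(-12.138°) = -0.0935, h₀ = 1.6644 rad.
Bracket: h₀ sin ϕ sin δ + cos ϕ cos δ sin h₀ = 1.6644×-0.39875×-0.21026 + 0.91706×0.97764×0.99562 = 0.139545 + 0.892628 = 1.032173.
Q̄ = (S_0/π) × [bracket] = (1361/π) × 1.032173 = 447.16 W/m².
Ratio Q̄_A / Q̄_B = 295.30 / 447.16 = 0.6604.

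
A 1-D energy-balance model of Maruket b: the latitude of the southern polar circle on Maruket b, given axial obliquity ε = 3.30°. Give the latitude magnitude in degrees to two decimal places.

86.70°

The polar circle is the lowest latitude that experiences at least one full rotation of continuous darkness at the northern-summer solstice; it lies at |ϕ| = 90° − ε = 90° − 3.30° = 86.70°.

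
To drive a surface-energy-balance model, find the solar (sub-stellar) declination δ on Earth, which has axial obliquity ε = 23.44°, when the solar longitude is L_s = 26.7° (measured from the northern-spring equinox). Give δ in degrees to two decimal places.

sin δ = sin ε · sin L_s = sin 23.44° × sin 26.7° = 0.178734.
δ = arcsin(0.178734) = +10.30°.

δ = +10.30°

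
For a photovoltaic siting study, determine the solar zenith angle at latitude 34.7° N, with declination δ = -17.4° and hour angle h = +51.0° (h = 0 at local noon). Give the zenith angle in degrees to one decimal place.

cos θ_z = sin ϕ sin δ + cos ϕ cos δ cos h = -0.170238 + 0.493716 = 0.323478.
θ_z = arccos(0.323478) = 71.1°.

θ_z = 71.1°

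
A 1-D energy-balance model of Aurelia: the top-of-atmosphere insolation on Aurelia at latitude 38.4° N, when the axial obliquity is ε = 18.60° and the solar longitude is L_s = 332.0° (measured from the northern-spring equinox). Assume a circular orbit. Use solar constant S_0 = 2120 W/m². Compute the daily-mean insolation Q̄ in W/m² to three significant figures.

Solar declination: sin δ = sin ε · sin L_s = sin 18.60° × sin 332.0° = -0.14974, so δ = -8.612°.
cos h₀ = −tan(+38.4°) tan(-8.612°) = 0.1200, h₀ = 1.4505 rad.
Bracket: h₀ sin ϕ sin δ + cos ϕ cos δ sin h₀ = 1.4505×0.62115×-0.14974 + 0.78369×0.98873×0.99277 = -0.134912 + 0.769256 = 0.634344.
Q̄ = (S_0/π) × [bracket] = (2120/π) × 0.634344 = 428.1 W/m².

Q̄ ≈ 428 W/m²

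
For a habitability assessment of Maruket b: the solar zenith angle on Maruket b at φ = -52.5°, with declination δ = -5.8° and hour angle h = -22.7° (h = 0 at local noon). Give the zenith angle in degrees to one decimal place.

θ_z = 50.3°

cos θ_z = sin φ sin δ + cos φ cos δ cos h = 0.080173 + 0.558731 = 0.638904.
θ_z = arccos(0.638904) = 50.3°.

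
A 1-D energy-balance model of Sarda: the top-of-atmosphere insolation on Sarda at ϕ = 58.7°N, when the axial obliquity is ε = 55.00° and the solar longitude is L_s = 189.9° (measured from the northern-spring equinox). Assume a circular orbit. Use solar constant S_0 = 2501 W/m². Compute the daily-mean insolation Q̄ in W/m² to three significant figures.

Q̄ ≈ 270 W/m²

Solar declination: sin δ = sin ε · sin L_s = sin 55.00° × sin 189.9° = -0.14084, so δ = -8.096°.
cos h₀ = −tan(+58.7°) tan(-8.096°) = 0.2340, h₀ = 1.3346 rad.
Bracket: h₀ sin ϕ sin δ + cos ϕ cos δ sin h₀ = 1.3346×0.85446×-0.14084 + 0.51952×0.99003×0.97224 = -0.160609 + 0.500062 = 0.339453.
Q̄ = (S_0/π) × [bracket] = (2501/π) × 0.339453 = 270.2 W/m².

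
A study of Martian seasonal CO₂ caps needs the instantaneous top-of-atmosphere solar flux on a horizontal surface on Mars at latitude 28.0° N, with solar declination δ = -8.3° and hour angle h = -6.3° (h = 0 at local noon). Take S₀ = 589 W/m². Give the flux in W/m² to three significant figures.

472 W/m²

cos θ_z = sin φ sin δ + cos φ cos δ cos h = -0.067771 + 0.868423 = 0.800652.
Flux = S₀ · cos θ_z = 589 × 0.800652 = 471.6 W/m².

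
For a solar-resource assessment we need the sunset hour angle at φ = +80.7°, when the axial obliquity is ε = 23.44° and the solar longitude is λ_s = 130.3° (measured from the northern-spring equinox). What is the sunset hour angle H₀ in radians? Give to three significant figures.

Solar declination: sin δ = sin ε · sin λ_s = sin 23.44° × sin 130.3° = 0.30338, so δ = +17.661°.
Sunrise equation: cos H₀ = −tan φ · tan δ = -1.9443 ≤ −1, so the Sun never sets (polar day) and H₀ = π.

H₀ = 3.14 rad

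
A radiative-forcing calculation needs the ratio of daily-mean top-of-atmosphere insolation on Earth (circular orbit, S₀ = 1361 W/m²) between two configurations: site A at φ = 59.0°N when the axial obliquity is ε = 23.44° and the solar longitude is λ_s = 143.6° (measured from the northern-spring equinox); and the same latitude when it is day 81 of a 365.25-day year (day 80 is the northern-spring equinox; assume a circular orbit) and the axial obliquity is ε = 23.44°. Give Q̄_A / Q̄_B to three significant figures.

Q̄_A / Q̄_B ≈ 1.64

— Configuration A (φ=+59.0°):
Solar declination: sin δ = sin ε · sin λ_s = sin 23.44° × sin 143.6° = 0.23606, so δ = +13.654°.
cos H₀ = −tan(+59.0°) tan(+13.654°) = -0.4043, H₀ = 1.9870 rad.
Bracket: H₀ sin φ sin δ + cos φ cos δ sin H₀ = 1.9870×0.85717×0.23606 + 0.51504×0.97174×0.91463 = 0.402057 + 0.457759 = 0.859816.
Q̄ = (S₀/π) × [bracket] = (1361/π) × 0.859816 = 372.49 W/m².
— Configuration B (φ=+59.0°):
Solar longitude: λ_s = 360° × (81 − 80)/365.25 = 0.986°.
sin δ = sin 23.44° × sin 0.986° = 0.00684, so δ = +0.392°.
cos H₀ = −tan(+59.0°) tan(+0.392°) = -0.0114, H₀ = 1.5822 rad.
Bracket: H₀ sin φ sin δ + cos φ cos δ sin H₀ = 1.5822×0.85717×0.00684 + 0.51504×0.99998×0.99994 = 0.009277 + 0.514999 = 0.524276.
Q̄ = (S₀/π) × [bracket] = (1361/π) × 0.524276 = 227.13 W/m².
Ratio Q̄_A / Q̄_B = 372.49 / 227.13 = 1.640.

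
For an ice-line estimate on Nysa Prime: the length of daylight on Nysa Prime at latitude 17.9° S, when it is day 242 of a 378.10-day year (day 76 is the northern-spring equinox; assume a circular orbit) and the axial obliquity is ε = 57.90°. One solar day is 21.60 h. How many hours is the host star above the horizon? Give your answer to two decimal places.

Solar longitude: λ_s = 360° × (242 − 76)/378.10 = 158.053°.
sin δ = sin 57.90° × sin 158.053° = 0.31660, so δ = +18.458°.
cos H₀ = −tan φ · tan δ = −tan(-17.9°) × tan(+18.458°) = 0.1078, so H₀ = 1.4628 rad = 83.81°.
Daylight = 2H₀/(2π) × 21.60 h = (1.4628/π) × 21.60 = 10.06 h.

10.06 h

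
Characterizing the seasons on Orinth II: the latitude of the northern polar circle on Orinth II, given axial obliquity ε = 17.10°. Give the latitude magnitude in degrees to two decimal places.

72.90°

The polar circle is the lowest latitude that experiences at least one full rotation of continuous daylight at the northern-summer solstice; it lies at |φ| = 90° − ε = 90° − 17.10° = 72.90°.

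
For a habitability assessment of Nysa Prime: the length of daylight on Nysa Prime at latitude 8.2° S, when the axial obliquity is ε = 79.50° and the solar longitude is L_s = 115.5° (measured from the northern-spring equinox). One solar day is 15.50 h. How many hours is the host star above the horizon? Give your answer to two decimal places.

6.36 h

Solar declination: sin δ = sin ε · sin L_s = sin 79.50° × sin 115.5° = 0.88747, so δ = +62.557°.
cos h₀ = −tan ϕ · tan δ = −tan(-8.2°) × tan(+62.557°) = 0.2775, so h₀ = 1.2896 rad = 73.89°.
Daylight = 2h₀/(2π) × 15.50 h = (1.2896/π) × 15.50 = 6.36 h.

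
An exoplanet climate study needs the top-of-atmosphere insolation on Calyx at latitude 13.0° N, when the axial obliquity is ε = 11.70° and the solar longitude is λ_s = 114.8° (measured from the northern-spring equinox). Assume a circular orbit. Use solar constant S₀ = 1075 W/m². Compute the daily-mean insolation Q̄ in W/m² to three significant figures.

Solar declination: sin δ = sin ε · sin λ_s = sin 11.70° × sin 114.8° = 0.18409, so δ = +10.608°.
cos H₀ = −tan(+13.0°) tan(+10.608°) = -0.0432, H₀ = 1.6140 rad.
Bracket: H₀ sin φ sin δ + cos φ cos δ sin H₀ = 1.6140×0.22495×0.18409 + 0.97437×0.98291×0.99906 = 0.066837 + 0.956818 = 1.023655.
Q̄ = (S₀/π) × [bracket] = (1075/π) × 1.023655 = 350.3 W/m².

Q̄ ≈ 350 W/m²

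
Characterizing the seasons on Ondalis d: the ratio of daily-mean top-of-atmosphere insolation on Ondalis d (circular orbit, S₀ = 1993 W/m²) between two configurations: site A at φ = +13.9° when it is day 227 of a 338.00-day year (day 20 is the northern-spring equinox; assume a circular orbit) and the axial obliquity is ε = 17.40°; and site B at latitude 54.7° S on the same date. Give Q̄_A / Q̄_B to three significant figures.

Q̄_A / Q̄_B ≈ 1.05

— Configuration A (φ=+13.9°):
Solar longitude: λ_s = 360° × (227 − 20)/338.00 = 220.473°.
sin δ = sin 17.40° × sin 220.473° = -0.19411, so δ = -11.192°.
cos H₀ = −tan(+13.9°) tan(-11.192°) = 0.0490, H₀ = 1.5218 rad.
Bracket: H₀ sin φ sin δ + cos φ cos δ sin H₀ = 1.5218×0.24023×-0.19411 + 0.97072×0.98098×0.99880 = -0.070963 + 0.951114 = 0.880151.
Q̄ = (S₀/π) × [bracket] = (1993/π) × 0.880151 = 558.36 W/m².
— Configuration B (φ=-54.7°):
cos H₀ = −tan(-54.7°) tan(-11.192°) = -0.2795, H₀ = 1.8540 rad.
Bracket: H₀ sin φ sin δ + cos φ cos δ sin H₀ = 1.8540×-0.81614×-0.19411 + 0.57786×0.98098×0.96016 = 0.293712 + 0.544285 = 0.837997.
Q̄ = (S₀/π) × [bracket] = (1993/π) × 0.837997 = 531.62 W/m².
Ratio Q̄_A / Q̄_B = 558.36 / 531.62 = 1.050.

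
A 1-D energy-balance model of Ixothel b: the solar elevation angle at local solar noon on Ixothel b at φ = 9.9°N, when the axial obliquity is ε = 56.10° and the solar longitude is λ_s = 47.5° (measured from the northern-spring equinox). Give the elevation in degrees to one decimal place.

Solar declination: sin δ = sin ε · sin λ_s = sin 56.10° × sin 47.5° = 0.61195, so δ = +37.731°.
At local noon the hour angle is zero, so the zenith angle equals |φ − δ| = |+9.9° − (+37.731°)| = 27.831°.
Elevation = 90° − 27.831° = 62.2°.

62.2°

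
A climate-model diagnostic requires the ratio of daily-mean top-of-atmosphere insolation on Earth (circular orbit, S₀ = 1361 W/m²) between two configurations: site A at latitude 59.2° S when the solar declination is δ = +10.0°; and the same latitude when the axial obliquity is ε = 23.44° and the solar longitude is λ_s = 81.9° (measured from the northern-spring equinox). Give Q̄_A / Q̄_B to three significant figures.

Q̄_A / Q̄_B ≈ 4.35

— Configuration A (φ=-59.2°):
cos H₀ = −tan(-59.2°) tan(+10.000°) = 0.2958, H₀ = 1.2705 rad.
Bracket: H₀ sin φ sin δ + cos φ cos δ sin H₀ = 1.2705×-0.85896×0.17365 + 0.51204×0.98481×0.95525 = -0.189506 + 0.481696 = 0.292190.
Q̄ = (S₀/π) × [bracket] = (1361/π) × 0.292190 = 126.58 W/m².
— Configuration B (φ=-59.2°):
Solar declination: sin δ = sin ε · sin λ_s = sin 23.44° × sin 81.9° = 0.39382, so δ = +23.192°.
cos H₀ = −tan(-59.2°) tan(+23.192°) = 0.7187, H₀ = 0.7688 rad.
Bracket: H₀ sin φ sin δ + cos φ cos δ sin H₀ = 0.7688×-0.85896×0.39382 + 0.51204×0.91919×0.69530 = -0.260066 + 0.327251 = 0.067185.
Q̄ = (S₀/π) × [bracket] = (1361/π) × 0.067185 = 29.106 W/m².
Ratio Q̄_A / Q̄_B = 126.58 / 29.106 = 4.349.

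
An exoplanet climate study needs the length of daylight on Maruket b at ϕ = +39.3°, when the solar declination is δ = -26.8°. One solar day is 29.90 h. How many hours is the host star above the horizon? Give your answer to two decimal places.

10.89 h

cos h₀ = −tan ϕ · tan δ = −tan(+39.3°) × tan(-26.800°) = 0.4134, so h₀ = 1.1446 rad = 65.58°.
Daylight = 2h₀/(2π) × 29.90 h = (1.1446/π) × 29.90 = 10.89 h.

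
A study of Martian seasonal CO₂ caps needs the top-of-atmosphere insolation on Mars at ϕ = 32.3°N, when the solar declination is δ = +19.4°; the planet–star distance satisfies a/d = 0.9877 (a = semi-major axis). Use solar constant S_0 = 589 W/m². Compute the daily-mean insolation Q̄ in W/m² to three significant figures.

cos h₀ = −tan(+32.3°) tan(+19.400°) = -0.2226, h₀ = 1.7953 rad.
Bracket: h₀ sin ϕ sin δ + cos ϕ cos δ sin h₀ = 1.7953×0.53435×0.33216 + 0.84526×0.94322×0.97490 = 0.318647 + 0.777255 = 1.095902.
Inverse-square distance factor (a/d)² = 0.9877² = 0.975551.
Q̄ = (S_0/π) × 0.975551 × [bracket] = (589/π) × 0.975551 × 1.095902 = 200.4 W/m².

Q̄ ≈ 200 W/m²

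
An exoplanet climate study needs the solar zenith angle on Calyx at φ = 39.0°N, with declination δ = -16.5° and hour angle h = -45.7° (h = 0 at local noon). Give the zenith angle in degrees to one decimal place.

cos θ_z = sin φ sin δ + cos φ cos δ cos h = -0.178737 + 0.520419 = 0.341682.
θ_z = arccos(0.341682) = 70.0°.

θ_z = 70.0°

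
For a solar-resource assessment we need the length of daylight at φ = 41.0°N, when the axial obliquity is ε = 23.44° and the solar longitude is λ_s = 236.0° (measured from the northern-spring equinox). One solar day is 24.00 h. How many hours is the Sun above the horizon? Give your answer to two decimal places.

9.64 h

Solar declination: sin δ = sin ε · sin λ_s = sin 23.44° × sin 236.0° = -0.32978, so δ = -19.256°.
cos H₀ = −tan φ · tan δ = −tan(+41.0°) × tan(-19.256°) = 0.3037, so H₀ = 1.2623 rad = 72.32°.
Daylight = 2H₀/(2π) × 24.00 h = (1.2623/π) × 24.00 = 9.64 h.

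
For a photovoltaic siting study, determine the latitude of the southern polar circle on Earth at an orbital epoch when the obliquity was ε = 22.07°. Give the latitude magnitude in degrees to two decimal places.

The polar circle is the lowest latitude that experiences at least one full rotation of continuous darkness at the northern-summer solstice; it lies at |ϕ| = 90° − ε = 90° − 22.07° = 67.93°.

67.93°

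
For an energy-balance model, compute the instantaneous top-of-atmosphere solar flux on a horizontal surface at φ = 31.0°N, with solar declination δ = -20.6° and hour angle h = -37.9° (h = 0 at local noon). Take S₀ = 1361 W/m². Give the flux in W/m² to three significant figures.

cos θ_z = sin φ sin δ + cos φ cos δ cos h = -0.181212 + 0.633129 = 0.451917.
Flux = S₀ · cos θ_z = 1361 × 0.451917 = 615.1 W/m².

615 W/m²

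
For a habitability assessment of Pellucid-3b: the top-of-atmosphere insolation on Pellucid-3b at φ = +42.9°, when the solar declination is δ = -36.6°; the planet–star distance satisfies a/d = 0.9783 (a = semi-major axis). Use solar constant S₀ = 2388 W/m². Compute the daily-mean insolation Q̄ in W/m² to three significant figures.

cos H₀ = −tan(+42.9°) tan(-36.600°) = 0.6901, H₀ = 0.8091 rad.
Bracket: H₀ sin φ sin δ + cos φ cos δ sin H₀ = 0.8091×0.68072×-0.59622 + 0.73254×0.80282×0.72369 = -0.328380 + 0.425600 = 0.097220.
Inverse-square distance factor (a/d)² = 0.9783² = 0.957071.
Q̄ = (S₀/π) × 0.957071 × [bracket] = (2388/π) × 0.957071 × 0.097220 = 70.73 W/m².

Q̄ ≈ 70.7 W/m²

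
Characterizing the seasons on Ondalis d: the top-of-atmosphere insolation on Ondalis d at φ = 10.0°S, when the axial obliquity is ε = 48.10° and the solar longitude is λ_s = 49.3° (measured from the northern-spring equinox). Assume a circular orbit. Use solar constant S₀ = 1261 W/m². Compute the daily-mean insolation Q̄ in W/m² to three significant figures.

Q̄ ≈ 267 W/m²

Solar declination: sin δ = sin ε · sin λ_s = sin 48.10° × sin 49.3° = 0.56429, so δ = +34.353°.
cos H₀ = −tan(-10.0°) tan(+34.353°) = 0.1205, H₀ = 1.4500 rad.
Bracket: H₀ sin φ sin δ + cos φ cos δ sin H₀ = 1.4500×-0.17365×0.56429 + 0.98481×0.82558×0.99271 = -0.142084 + 0.807112 = 0.665028.
Q̄ = (S₀/π) × [bracket] = (1261/π) × 0.665028 = 266.9 W/m².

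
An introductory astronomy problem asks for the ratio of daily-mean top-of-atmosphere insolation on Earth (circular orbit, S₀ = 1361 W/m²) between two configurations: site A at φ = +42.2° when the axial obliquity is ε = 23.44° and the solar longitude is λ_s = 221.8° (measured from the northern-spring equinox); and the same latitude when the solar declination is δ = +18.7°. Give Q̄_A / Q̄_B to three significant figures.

— Configuration A (φ=+42.2°):
Solar declination: sin δ = sin ε · sin λ_s = sin 23.44° × sin 221.8° = -0.26514, so δ = -15.375°.
cos H₀ = −tan(+42.2°) tan(-15.375°) = 0.2493, H₀ = 1.3188 rad.
Bracket: H₀ sin φ sin δ + cos φ cos δ sin H₀ = 1.3188×0.67172×-0.26514 + 0.74080×0.96421×0.96842 = -0.234878 + 0.691730 = 0.456852.
Q̄ = (S₀/π) × [bracket] = (1361/π) × 0.456852 = 197.92 W/m².
— Configuration B (φ=+42.2°):
cos H₀ = −tan(+42.2°) tan(+18.700°) = -0.3069, H₀ = 1.8827 rad.
Bracket: H₀ sin φ sin δ + cos φ cos δ sin H₀ = 1.8827×0.67172×0.32061 + 0.74080×0.94721×0.95174 = 0.405459 + 0.667829 = 1.073288.
Q̄ = (S₀/π) × [bracket] = (1361/π) × 1.073288 = 464.97 W/m².
Ratio Q̄_A / Q̄_B = 197.92 / 464.97 = 0.4257.

Q̄_A / Q̄_B ≈ 0.426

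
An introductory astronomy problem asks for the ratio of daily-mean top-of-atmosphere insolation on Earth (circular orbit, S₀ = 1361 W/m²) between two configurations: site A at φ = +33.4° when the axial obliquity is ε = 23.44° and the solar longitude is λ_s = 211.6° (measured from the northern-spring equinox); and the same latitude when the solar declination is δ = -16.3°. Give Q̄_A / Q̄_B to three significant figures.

— Configuration A (φ=+33.4°):
Solar declination: sin δ = sin ε · sin λ_s = sin 23.44° × sin 211.6° = -0.20844, so δ = -12.031°.
cos H₀ = −tan(+33.4°) tan(-12.031°) = 0.1405, H₀ = 1.4298 rad.
Bracket: H₀ sin φ sin δ + cos φ cos δ sin H₀ = 1.4298×0.55048×-0.20844 + 0.83485×0.97804×0.99008 = -0.164058 + 0.808417 = 0.644359.
Q̄ = (S₀/π) × [bracket] = (1361/π) × 0.644359 = 279.15 W/m².
— Configuration B (φ=+33.4°):
cos H₀ = −tan(+33.4°) tan(-16.300°) = 0.1928, H₀ = 1.3768 rad.
Bracket: H₀ sin φ sin δ + cos φ cos δ sin H₀ = 1.3768×0.55048×-0.28067 + 0.83485×0.95981×0.98123 = -0.212720 + 0.786257 = 0.573537.
Q̄ = (S₀/π) × [bracket] = (1361/π) × 0.573537 = 248.47 W/m².
Ratio Q̄_A / Q̄_B = 279.15 / 248.47 = 1.123.

Q̄_A / Q̄_B ≈ 1.12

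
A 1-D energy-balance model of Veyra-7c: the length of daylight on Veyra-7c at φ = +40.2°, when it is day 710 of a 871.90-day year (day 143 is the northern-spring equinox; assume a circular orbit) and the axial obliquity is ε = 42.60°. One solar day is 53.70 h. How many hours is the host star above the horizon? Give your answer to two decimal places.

16.81 h

Solar longitude: λ_s = 360° × (710 − 143)/871.90 = 234.109°.
sin δ = sin 42.60° × sin 234.109° = -0.54836, so δ = -33.255°.
cos H₀ = −tan φ · tan δ = −tan(+40.2°) × tan(-33.255°) = 0.5541, so H₀ = 0.9835 rad = 56.35°.
Daylight = 2H₀/(2π) × 53.70 h = (0.9835/π) × 53.70 = 16.81 h.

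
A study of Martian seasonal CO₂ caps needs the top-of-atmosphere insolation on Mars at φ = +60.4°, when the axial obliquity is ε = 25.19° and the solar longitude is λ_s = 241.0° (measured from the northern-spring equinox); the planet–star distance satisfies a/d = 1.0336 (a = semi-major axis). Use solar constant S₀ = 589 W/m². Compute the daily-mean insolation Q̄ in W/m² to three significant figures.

Solar declination: sin δ = sin ε · sin λ_s = sin 25.19° × sin 241.0° = -0.37226, so δ = -21.855°.
cos H₀ = −tan(+60.4°) tan(-21.855°) = 0.7060, H₀ = 0.7869 rad.
Bracket: H₀ sin φ sin δ + cos φ cos δ sin H₀ = 0.7869×0.86949×-0.37226 + 0.49394×0.92813×0.70818 = -0.254701 + 0.324658 = 0.069957.
Inverse-square distance factor (a/d)² = 1.0336² = 1.068329.
Q̄ = (S₀/π) × 1.068329 × [bracket] = (589/π) × 1.068329 × 0.069957 = 14.01 W/m².

Q̄ ≈ 14.0 W/m²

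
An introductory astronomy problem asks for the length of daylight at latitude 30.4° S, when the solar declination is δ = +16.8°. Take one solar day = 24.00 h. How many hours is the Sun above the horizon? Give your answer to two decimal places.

10.64 h

cos H₀ = −tan φ · tan δ = −tan(-30.4°) × tan(+16.800°) = 0.1771, so H₀ = 1.3927 rad = 79.80°.
Daylight = 2H₀/(2π) × 24.00 h = (1.3927/π) × 24.00 = 10.64 h.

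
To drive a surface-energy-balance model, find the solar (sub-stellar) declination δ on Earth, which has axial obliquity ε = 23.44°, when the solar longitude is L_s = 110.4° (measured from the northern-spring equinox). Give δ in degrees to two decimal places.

δ = +21.89°

sin δ = sin ε · sin L_s = sin 23.44° × sin 110.4° = 0.372840.
δ = arcsin(0.372840) = +21.89°.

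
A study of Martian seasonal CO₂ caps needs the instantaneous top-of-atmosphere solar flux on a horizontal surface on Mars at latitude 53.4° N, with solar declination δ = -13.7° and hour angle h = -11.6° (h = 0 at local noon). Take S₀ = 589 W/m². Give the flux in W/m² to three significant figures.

cos θ_z = sin φ sin δ + cos φ cos δ cos h = -0.190138 + 0.567430 = 0.377292.
Flux = S₀ · cos θ_z = 589 × 0.377292 = 222.2 W/m².

222 W/m²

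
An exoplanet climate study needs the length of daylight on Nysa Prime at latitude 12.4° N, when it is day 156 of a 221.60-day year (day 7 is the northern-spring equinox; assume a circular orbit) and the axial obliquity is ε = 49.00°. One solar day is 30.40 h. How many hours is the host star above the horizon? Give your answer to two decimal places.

13.28 h

Solar longitude: λ_s = 360° × (156 − 7)/221.60 = 242.058°.
sin δ = sin 49.00° × sin 242.058° = -0.66673, so δ = -41.815°.
cos H₀ = −tan φ · tan δ = −tan(+12.4°) × tan(-41.815°) = 0.1967, so H₀ = 1.3728 rad = 78.66°.
Daylight = 2H₀/(2π) × 30.40 h = (1.3728/π) × 30.40 = 13.28 h.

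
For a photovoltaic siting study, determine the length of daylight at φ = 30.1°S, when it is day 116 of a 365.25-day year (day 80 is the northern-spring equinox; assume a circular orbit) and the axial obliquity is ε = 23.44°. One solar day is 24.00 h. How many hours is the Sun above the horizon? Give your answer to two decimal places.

10.95 h

Solar longitude: λ_s = 360° × (116 − 80)/365.25 = 35.483°.
sin δ = sin 23.44° × sin 35.483° = 0.23090, so δ = +13.350°.
cos H₀ = −tan φ · tan δ = −tan(-30.1°) × tan(+13.350°) = 0.1376, so H₀ = 1.4328 rad = 82.09°.
Daylight = 2H₀/(2π) × 24.00 h = (1.4328/π) × 24.00 = 10.95 h.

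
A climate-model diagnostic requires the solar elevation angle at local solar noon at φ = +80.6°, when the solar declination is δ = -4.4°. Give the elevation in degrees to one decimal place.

5.0°

At local noon the hour angle is zero, so the zenith angle equals |φ − δ| = |+80.6° − (-4.400°)| = 85.000°.
Elevation = 90° − 85.000° = 5.0°.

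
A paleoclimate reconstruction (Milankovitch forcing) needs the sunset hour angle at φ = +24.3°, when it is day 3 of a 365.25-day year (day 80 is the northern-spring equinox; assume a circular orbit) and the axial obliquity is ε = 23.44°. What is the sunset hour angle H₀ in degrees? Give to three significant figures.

Solar longitude: λ_s = 360° × (3 − 80)/365.25 = -75.893°, i.e. -75.893° + 360° = 284.107°.
sin δ = sin 23.44° × sin 284.107° = -0.38579, so δ = -22.693°.
cos H₀ = −tan φ · tan δ = −tan(+24.3°) × tan(-22.693°) = 0.1888, so H₀ = 1.3808 rad = 79.12°.

H₀ = 79.1°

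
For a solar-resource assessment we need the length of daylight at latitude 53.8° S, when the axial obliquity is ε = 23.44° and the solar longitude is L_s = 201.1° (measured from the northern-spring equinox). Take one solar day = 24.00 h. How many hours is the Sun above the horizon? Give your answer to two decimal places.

Solar declination: sin δ = sin ε · sin L_s = sin 23.44° × sin 201.1° = -0.14320, so δ = -8.233°.
cos h₀ = −tan ϕ · tan δ = −tan(-53.8°) × tan(-8.233°) = -0.1977, so h₀ = 1.7698 rad = 101.40°.
Daylight = 2h₀/(2π) × 24.00 h = (1.7698/π) × 24.00 = 13.52 h.

13.52 h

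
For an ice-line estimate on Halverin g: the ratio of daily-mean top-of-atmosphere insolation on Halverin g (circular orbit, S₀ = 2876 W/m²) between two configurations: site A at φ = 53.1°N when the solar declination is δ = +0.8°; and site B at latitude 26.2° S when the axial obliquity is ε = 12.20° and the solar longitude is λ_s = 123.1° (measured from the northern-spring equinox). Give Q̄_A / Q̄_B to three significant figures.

— Configuration A (φ=+53.1°):
cos H₀ = −tan(+53.1°) tan(+0.800°) = -0.0186, H₀ = 1.5894 rad.
Bracket: H₀ sin φ sin δ + cos φ cos δ sin H₀ = 1.5894×0.79968×0.01396 + 0.60042×0.99990×0.99983 = 0.017743 + 0.600258 = 0.618001.
Q̄ = (S₀/π) × [bracket] = (2876/π) × 0.618001 = 565.75 W/m².
— Configuration B (φ=-26.2°):
Solar declination: sin δ = sin ε · sin λ_s = sin 12.20° × sin 123.1° = 0.17703, so δ = +10.197°.
cos H₀ = −tan(-26.2°) tan(+10.197°) = 0.0885, H₀ = 1.4822 rad.
Bracket: H₀ sin φ sin δ + cos φ cos δ sin H₀ = 1.4822×-0.44151×0.17703 + 0.89726×0.98421×0.99608 = -0.115850 + 0.879631 = 0.763781.
Q̄ = (S₀/π) × [bracket] = (2876/π) × 0.763781 = 699.21 W/m².
Ratio Q̄_A / Q̄_B = 565.75 / 699.21 = 0.8091.

Q̄_A / Q̄_B ≈ 0.809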